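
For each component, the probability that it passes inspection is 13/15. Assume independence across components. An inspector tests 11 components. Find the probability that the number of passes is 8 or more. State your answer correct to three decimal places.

X ~ Binomial(11, 0.866667); P(X ≥ 8) = Σ C(11,k) p^k (1−p)^(11−k) over k:
  k=8: C(11,8)·0.866667^8·0.133333^3 = 0.12448
  k=9: C(11,9)·0.866667^9·0.133333^2 = 0.26972
  k=10: C(11,10)·0.866667^10·0.133333^1 = 0.35063
  k=11: C(11,11)·0.866667^11·0.133333^0 = 0.20719
Total = 0.95203

0.952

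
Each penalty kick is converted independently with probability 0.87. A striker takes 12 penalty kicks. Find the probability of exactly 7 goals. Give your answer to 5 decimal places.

0.01109

X ~ Binomial(n=12, p=0.87).
P(X=7) = C(12,7) · p^7 · (1−p)^5
= 792 · 0.37725 · 3.7129e-05 = 0.0110937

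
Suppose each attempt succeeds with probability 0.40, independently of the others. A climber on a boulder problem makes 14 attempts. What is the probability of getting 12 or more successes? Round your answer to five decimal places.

X ~ Binomial(14, 0.40); P(X ≥ 12) = Σ C(14,k) p^k (1−p)^(14−k) over k:
  k=12: C(14,12)·0.40^12·0.60^2 = 0.0005496
  k=13: C(14,13)·0.40^13·0.60^1 = 0.0000564
  k=14: C(14,14)·0.40^14·0.60^0 = 0.0000027
Total = 0.0006087

0.00061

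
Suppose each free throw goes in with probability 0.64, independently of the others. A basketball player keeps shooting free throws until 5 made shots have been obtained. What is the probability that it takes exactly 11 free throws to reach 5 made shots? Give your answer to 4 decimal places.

0.0491

Y = trial on which the fifth success occurs; negative binomial, r=5, p=0.64.
P(Y=11) = C(10,4) · p^5 · (1−p)^6
= 210 · 0.10737 · 0.0021768 = 0.049083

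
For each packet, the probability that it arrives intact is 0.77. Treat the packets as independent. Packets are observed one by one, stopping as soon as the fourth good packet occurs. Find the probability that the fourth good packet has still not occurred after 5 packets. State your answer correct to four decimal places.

Needing more than 5 packets ⇔ fewer than 4 successes in the first 5. With X ~ Binomial(5, 0.77), P(Y > 5) = P(X ≤ 3).
  k=0: C(5,0)·0.77^0·0.23^5 = 0.000644
  k=1: C(5,1)·0.77^1·0.23^4 = 0.010774
  k=2: C(5,2)·0.77^2·0.23^3 = 0.072138
  k=3: C(5,3)·0.77^3·0.23^2 = 0.241506
P(X ≤ 3) = 0.325062

0.3251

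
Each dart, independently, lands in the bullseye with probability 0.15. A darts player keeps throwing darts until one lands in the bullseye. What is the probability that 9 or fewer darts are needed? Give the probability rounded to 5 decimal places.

0.76838

Y = number of darts to the first success; geometric, p = 0.15.
P(Y ≤ 9) = 1 − (1−p)^9 = 1 − 0.2316169 = 0.7683831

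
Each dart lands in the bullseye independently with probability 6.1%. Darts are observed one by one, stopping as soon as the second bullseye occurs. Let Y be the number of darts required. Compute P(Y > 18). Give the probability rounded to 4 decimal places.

Needing more than 18 darts ⇔ fewer than 2 successes in the first 18. With X ~ Binomial(18, 0.061), P(Y > 18) = P(X ≤ 1).
  k=0: C(18,0)·0.061^0·0.939^18 = 0.322093
  k=1: C(18,1)·0.061^1·0.939^17 = 0.376632
P(X ≤ 1) = 0.698725

0.6987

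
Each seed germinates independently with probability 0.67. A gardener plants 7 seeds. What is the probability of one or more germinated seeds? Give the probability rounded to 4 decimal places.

P(at least one) = 1 − P(none) = 1 − (1 − 0.67)^7
= 1 − 0.000426 = 0.999574

0.9996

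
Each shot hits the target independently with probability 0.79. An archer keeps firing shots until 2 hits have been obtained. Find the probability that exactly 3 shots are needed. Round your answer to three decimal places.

0.262

Y = trial on which the second success occurs; negative binomial, r=2, p=0.79.
P(Y=3) = C(2,1) · p^2 · (1−p)^1
= 2 · 0.6241 · 0.21 = 0.26212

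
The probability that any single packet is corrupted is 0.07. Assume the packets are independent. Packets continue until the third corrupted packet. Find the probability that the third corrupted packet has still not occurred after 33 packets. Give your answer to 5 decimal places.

Needing more than 33 packets ⇔ fewer than 3 successes in the first 33. With X ~ Binomial(33, 0.07), P(Y > 33) = P(X ≤ 2).
  k=0: C(33,0)·0.07^0·0.93^33 = 0.0911879
  k=1: C(33,1)·0.07^1·0.93^32 = 0.2264990
  k=2: C(33,2)·0.07^2·0.93^31 = 0.2727730
P(X ≤ 2) = 0.5904600

0.59046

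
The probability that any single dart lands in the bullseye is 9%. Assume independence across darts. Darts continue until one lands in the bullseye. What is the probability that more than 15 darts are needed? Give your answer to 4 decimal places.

Y = number of darts to the first success; geometric, p = 0.09.
P(Y > 15) = P(first 15 all fail) = (1−p)^15 = 0.243008

0.2430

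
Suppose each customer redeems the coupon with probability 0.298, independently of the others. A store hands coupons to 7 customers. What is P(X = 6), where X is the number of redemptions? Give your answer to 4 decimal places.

X ~ Binomial(n=7, p=0.298).
P(X=6) = C(7,6) · p^6 · (1−p)^1
= 7 · 0.00070032 · 0.702 = 0.003441

0.0034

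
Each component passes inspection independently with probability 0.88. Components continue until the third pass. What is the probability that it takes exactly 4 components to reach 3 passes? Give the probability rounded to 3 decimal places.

Y = trial on which the third success occurs; negative binomial, r=3, p=0.88.
P(Y=4) = C(3,2) · p^3 · (1−p)^1
= 3 · 0.68147 · 0.12 = 0.24533

0.245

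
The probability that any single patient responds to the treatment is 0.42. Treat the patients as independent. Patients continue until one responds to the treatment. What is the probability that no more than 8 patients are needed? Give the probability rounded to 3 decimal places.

Y = number of patients to the first success; geometric, p = 0.42.
P(Y ≤ 8) = 1 − (1−p)^8 = 1 − 0.01281 = 0.98719

0.987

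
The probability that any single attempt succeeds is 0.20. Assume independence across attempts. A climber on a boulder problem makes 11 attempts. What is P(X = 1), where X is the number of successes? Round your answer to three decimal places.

X ~ Binomial(n=11, p=0.20).
P(X=1) = C(11,1) · p^1 · (1−p)^10
= 11 · 0.2 · 0.10737 = 0.23622

0.236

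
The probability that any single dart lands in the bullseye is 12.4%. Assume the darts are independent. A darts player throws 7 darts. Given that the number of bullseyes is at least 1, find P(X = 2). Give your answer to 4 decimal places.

0.2757

X ~ Binomial(7, 0.124). Want P(X=2 | X≥1) = P(X=2) / P(X≥1).
P(X=2) = C(7,2)·0.124^2·0.876^5 = 0.166565
P(X≥1) = 1 − 0.395848 = 0.604152
Ratio = 0.166565 / 0.604152 = 0.275700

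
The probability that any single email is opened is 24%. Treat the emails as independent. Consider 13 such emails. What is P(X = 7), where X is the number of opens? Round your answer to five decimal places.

0.01517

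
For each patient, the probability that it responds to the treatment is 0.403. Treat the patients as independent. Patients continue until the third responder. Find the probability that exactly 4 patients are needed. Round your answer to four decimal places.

0.1172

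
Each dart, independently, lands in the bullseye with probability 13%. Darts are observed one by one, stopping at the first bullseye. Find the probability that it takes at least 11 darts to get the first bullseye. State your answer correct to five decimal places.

Y = number of darts to the first success; geometric, p = 0.13.
P(Y > 10) = P(first 10 all fail) = (1−p)^10 = 0.2484234

0.24842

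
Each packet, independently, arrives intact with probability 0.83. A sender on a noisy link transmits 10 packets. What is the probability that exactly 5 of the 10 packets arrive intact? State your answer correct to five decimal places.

0.01409

X ~ Binomial(n=10, p=0.83).
P(X=5) = C(10,5) · p^5 · (1−p)^5
= 252 · 0.3939 · 0.00014199 = 0.0140940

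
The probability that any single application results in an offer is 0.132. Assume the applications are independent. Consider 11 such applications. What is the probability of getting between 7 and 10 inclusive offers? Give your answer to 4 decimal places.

0.0001

X ~ Binomial(11, 0.132); P(7 ≤ X ≤ 10) = Σ C(11,k) p^k (1−p)^(11−k) over k:
  k=7: C(11,7)·0.132^7·0.868^4 = 0.000131
  k=8: C(11,8)·0.132^8·0.868^3 = 0.000010
  k=9: C(11,9)·0.132^9·0.868^2 = 0.000001
  k=10: C(11,10)·0.132^10·0.868^1 = 0.000000
Total = 0.000141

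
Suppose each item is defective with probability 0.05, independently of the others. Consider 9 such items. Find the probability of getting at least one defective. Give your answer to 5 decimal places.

0.36975

P(at least one) = 1 − P(none) = 1 − (1 − 0.05)^9
= 1 − 0.6302494 = 0.3697506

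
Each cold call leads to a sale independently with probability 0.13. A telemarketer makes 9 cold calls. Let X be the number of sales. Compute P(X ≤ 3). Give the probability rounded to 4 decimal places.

0.9791

X ~ Binomial(9, 0.13); P(X ≤ 3) = Σ C(9,k) p^k (1−p)^(9−k) over k:
  k=0: C(9,0)·0.13^0·0.87^9 = 0.285544
  k=1: C(9,1)·0.13^1·0.87^8 = 0.384008
  k=2: C(9,2)·0.13^2·0.87^7 = 0.229522
  k=3: C(9,3)·0.13^3·0.87^6 = 0.080025
Total = 0.979098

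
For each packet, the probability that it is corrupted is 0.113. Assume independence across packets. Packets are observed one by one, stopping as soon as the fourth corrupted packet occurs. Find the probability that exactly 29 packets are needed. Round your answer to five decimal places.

0.02665

Y = trial on which the fourth success occurs; negative binomial, r=4, p=0.113.
P(Y=29) = C(28,3) · p^4 · (1−p)^25
= 3276 · 0.00016305 · 0.049899 = 0.0266531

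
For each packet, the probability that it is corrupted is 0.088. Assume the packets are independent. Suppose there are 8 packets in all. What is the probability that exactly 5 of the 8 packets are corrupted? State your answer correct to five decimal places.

X ~ Binomial(n=8, p=0.088).
P(X=5) = C(8,5) · p^5 · (1−p)^3
= 56 · 5.2773e-06 · 0.75855 = 0.0002242

0.00022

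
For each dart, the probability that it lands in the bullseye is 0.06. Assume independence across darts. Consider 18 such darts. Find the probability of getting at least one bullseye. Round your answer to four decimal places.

0.6717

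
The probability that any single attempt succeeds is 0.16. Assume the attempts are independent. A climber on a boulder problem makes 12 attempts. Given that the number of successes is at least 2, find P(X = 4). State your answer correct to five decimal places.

0.13526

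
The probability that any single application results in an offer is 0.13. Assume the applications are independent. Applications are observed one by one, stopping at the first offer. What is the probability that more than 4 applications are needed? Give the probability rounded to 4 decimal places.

Y = number of applications to the first success; geometric, p = 0.13.
P(Y > 4) = P(first 4 all fail) = (1−p)^4 = 0.572898

0.5729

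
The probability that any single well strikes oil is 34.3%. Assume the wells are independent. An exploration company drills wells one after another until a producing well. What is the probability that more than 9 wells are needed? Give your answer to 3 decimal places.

Y = number of wells to the first success; geometric, p = 0.343.
P(Y > 9) = P(first 9 all fail) = (1−p)^9 = 0.02281

0.023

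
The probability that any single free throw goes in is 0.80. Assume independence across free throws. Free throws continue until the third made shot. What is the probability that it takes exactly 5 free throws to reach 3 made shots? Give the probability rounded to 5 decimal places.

Y = trial on which the third success occurs; negative binomial, r=3, p=0.80.
P(Y=5) = C(4,2) · p^3 · (1−p)^2
= 6 · 0.512 · 0.04 = 0.1228800

0.12288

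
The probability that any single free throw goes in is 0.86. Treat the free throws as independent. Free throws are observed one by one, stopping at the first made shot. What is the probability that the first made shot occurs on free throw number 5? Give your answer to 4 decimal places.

Geometric (trials to first success), p = 0.86.
P(Y = 5) = (1−p)^4 · p = 0.00038416 · 0.86 = 0.000330

0.0003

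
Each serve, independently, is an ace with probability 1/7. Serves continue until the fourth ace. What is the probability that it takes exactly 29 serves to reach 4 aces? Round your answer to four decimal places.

0.0289

Y = trial on which the fourth success occurs; negative binomial, r=4, p=0.142857.
P(Y=29) = C(28,3) · p^4 · (1−p)^25
= 3276 · 0.00041649 · 0.0212 = 0.028926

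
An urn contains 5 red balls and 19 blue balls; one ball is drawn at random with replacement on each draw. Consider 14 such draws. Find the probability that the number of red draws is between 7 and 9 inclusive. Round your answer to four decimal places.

X ~ Binomial(14, 0.208333); P(7 ≤ X ≤ 9) = Σ C(14,k) p^k (1−p)^(14−k) over k:
  k=7: C(14,7)·0.208333^7·0.791667^7 = 0.011393
  k=8: C(14,8)·0.208333^8·0.791667^6 = 0.002623
  k=9: C(14,9)·0.208333^9·0.791667^5 = 0.000460
Total = 0.014477

0.0145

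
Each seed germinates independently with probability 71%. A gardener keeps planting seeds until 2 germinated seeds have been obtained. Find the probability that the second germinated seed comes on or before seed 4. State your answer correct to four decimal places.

0.9237

Finishing within 4 seeds ⇔ at least 2 successes in the first 4. With X ~ Binomial(4, 0.71), P(Y ≤ 4) = 1 − P(X ≤ 1).
  k=0: C(4,0)·0.71^0·0.29^4 = 0.007073
  k=1: C(4,1)·0.71^1·0.29^3 = 0.069265
1 − 0.076338 = 0.923662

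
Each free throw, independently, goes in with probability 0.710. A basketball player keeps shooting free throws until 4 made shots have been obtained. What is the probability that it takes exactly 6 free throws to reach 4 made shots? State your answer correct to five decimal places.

0.21371

Y = trial on which the fourth success occurs; negative binomial, r=4, p=0.71.
P(Y=6) = C(5,3) · p^4 · (1−p)^2
= 10 · 0.25412 · 0.0841 = 0.2137122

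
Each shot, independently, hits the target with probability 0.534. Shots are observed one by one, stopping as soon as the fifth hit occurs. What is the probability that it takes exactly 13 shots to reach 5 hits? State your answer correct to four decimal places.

0.0478

Y = trial on which the fifth success occurs; negative binomial, r=5, p=0.534.
P(Y=13) = C(12,4) · p^5 · (1−p)^8
= 495 · 0.043422 · 0.0022238 = 0.047797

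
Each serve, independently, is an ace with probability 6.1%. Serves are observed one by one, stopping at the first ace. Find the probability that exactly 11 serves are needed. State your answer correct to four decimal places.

Geometric (trials to first success), p = 0.061.
P(Y = 11) = (1−p)^10 · p = 0.53291 · 0.061 = 0.032508

0.0325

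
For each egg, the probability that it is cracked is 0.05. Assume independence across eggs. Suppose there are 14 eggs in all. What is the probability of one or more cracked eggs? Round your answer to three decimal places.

P(at least one) = 1 − P(none) = 1 − (1 − 0.05)^14
= 1 − 0.48767 = 0.51233

0.512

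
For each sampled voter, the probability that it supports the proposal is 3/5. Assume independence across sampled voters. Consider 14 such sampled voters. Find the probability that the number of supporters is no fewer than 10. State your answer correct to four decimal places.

X ~ Binomial(14, 0.60); P(X ≥ 10) = Σ C(14,k) p^k (1−p)^(14−k) over k:
  k=10: C(14,10)·0.60^10·0.40^4 = 0.154948
  k=11: C(14,11)·0.60^11·0.40^3 = 0.084517
  k=12: C(14,12)·0.60^12·0.40^2 = 0.031694
  k=13: C(14,13)·0.60^13·0.40^1 = 0.007314
  k=14: C(14,14)·0.60^14·0.40^0 = 0.000784
Total = 0.279257

0.2793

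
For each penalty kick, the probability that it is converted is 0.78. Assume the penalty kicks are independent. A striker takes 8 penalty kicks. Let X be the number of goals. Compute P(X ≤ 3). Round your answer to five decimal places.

X ~ Binomial(8, 0.78); P(X ≤ 3) = Σ C(8,k) p^k (1−p)^(8−k) over k:
  k=0: C(8,0)·0.78^0·0.22^8 = 0.0000055
  k=1: C(8,1)·0.78^1·0.22^7 = 0.0001556
  k=2: C(8,2)·0.78^2·0.22^6 = 0.0019314
  k=3: C(8,3)·0.78^3·0.22^5 = 0.0136957
Total = 0.0157883

0.01579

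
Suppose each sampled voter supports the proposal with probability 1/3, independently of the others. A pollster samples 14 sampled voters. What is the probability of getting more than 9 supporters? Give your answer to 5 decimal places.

0.00404

X ~ Binomial(14, 0.333333); P(X ≥ 10) = Σ C(14,k) p^k (1−p)^(14−k) over k:
  k=10: C(14,10)·0.333333^10·0.666667^4 = 0.0033485
  k=11: C(14,11)·0.333333^11·0.666667^3 = 0.0006088
  k=12: C(14,12)·0.333333^12·0.666667^2 = 0.0000761
  k=13: C(14,13)·0.333333^13·0.666667^1 = 0.0000059
  k=14: C(14,14)·0.333333^14·0.666667^0 = 0.0000002
Total = 0.0040395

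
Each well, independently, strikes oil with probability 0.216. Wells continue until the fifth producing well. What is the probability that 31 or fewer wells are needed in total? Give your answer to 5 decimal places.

0.83052

Finishing within 31 wells ⇔ at least 5 successes in the first 31. With X ~ Binomial(31, 0.216), P(Y ≤ 31) = 1 − P(X ≤ 4).
  k=0: C(31,0)·0.216^0·0.784^31 = 0.0005294
  k=1: C(31,1)·0.216^1·0.784^30 = 0.0045217
  k=2: C(31,2)·0.216^2·0.784^29 = 0.0186864
  k=3: C(31,3)·0.216^3·0.784^28 = 0.0497669
  k=4: C(31,4)·0.216^4·0.784^27 = 0.0959790
1 − 0.1694835 = 0.8305165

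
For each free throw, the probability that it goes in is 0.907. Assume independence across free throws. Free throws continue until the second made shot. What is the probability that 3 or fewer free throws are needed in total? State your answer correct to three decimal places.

Finishing within 3 free throws ⇔ at least 2 successes in the first 3. With X ~ Binomial(3, 0.907), P(Y ≤ 3) = 1 − P(X ≤ 1).
  k=0: C(3,0)·0.907^0·0.093^3 = 0.00080
  k=1: C(3,1)·0.907^1·0.093^2 = 0.02353
1 − 0.02434 = 0.97566

0.976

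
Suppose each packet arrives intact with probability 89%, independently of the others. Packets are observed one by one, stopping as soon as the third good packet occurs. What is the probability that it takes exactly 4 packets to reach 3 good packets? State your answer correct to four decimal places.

Y = trial on which the third success occurs; negative binomial, r=3, p=0.89.
P(Y=4) = C(3,2) · p^3 · (1−p)^1
= 3 · 0.70497 · 0.11 = 0.232640

0.2326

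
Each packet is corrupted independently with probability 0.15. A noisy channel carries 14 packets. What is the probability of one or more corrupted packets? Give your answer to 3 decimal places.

0.897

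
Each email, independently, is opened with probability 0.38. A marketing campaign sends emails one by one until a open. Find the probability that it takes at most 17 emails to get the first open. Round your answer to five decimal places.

0.99970

Y = number of emails to the first success; geometric, p = 0.38.
P(Y ≤ 17) = 1 − (1−p)^17 = 1 − 0.0002956 = 0.9997044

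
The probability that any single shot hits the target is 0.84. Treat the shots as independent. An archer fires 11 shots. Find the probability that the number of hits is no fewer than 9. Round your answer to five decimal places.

0.74791

X ~ Binomial(11, 0.84); P(X ≥ 9) = Σ C(11,k) p^k (1−p)^(11−k) over k:
  k=9: C(11,9)·0.84^9·0.16^2 = 0.2931678
  k=10: C(11,10)·0.84^10·0.16^1 = 0.3078262
  k=11: C(11,11)·0.84^11·0.16^0 = 0.1469170
Total = 0.7479110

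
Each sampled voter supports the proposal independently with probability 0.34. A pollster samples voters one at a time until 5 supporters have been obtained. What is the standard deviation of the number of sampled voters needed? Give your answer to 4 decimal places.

5.3429

Y = total sampled voters until the fifth success; negative binomial with r=5, p=0.34.
SD(Y) = √[r(1−p)/p²] = √(28.546713) = 5.342912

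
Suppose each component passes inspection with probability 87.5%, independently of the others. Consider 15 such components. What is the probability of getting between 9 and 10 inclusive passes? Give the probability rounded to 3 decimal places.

0.030

X ~ Binomial(15, 0.875); P(9 ≤ X ≤ 10) = Σ C(15,k) p^k (1−p)^(15−k) over k:
  k=9: C(15,9)·0.875^9·0.125^6 = 0.00574
  k=10: C(15,10)·0.875^10·0.125^5 = 0.02411
Total = 0.02985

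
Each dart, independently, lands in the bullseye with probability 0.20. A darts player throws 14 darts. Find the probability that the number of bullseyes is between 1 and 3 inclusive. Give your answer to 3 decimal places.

X ~ Binomial(14, 0.20); P(1 ≤ X ≤ 3) = Σ C(14,k) p^k (1−p)^(14−k) over k:
  k=1: C(14,1)·0.20^1·0.80^13 = 0.15393
  k=2: C(14,2)·0.20^2·0.80^12 = 0.25014
  k=3: C(14,3)·0.20^3·0.80^11 = 0.25014
Total = 0.65421

0.654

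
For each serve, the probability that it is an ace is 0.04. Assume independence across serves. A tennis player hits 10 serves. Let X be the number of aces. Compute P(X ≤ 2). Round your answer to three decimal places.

0.994

X ~ Binomial(10, 0.04); P(X ≤ 2) = Σ C(10,k) p^k (1−p)^(10−k) over k:
  k=0: C(10,0)·0.04^0·0.96^10 = 0.66483
  k=1: C(10,1)·0.04^1·0.96^9 = 0.27701
  k=2: C(10,2)·0.04^2·0.96^8 = 0.05194
Total = 0.99379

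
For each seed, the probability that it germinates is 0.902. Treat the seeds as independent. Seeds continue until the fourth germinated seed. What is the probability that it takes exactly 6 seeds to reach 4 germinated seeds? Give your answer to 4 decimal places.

0.0636

Y = trial on which the fourth success occurs; negative binomial, r=4, p=0.902.
P(Y=6) = C(5,3) · p^4 · (1−p)^2
= 10 · 0.66195 · 0.009604 = 0.063574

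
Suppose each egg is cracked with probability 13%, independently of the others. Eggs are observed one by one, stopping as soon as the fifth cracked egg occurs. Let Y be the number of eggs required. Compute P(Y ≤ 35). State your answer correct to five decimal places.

Finishing within 35 eggs ⇔ at least 5 successes in the first 35. With X ~ Binomial(35, 0.13), P(Y ≤ 35) = 1 − P(X ≤ 4).
  k=0: C(35,0)·0.13^0·0.87^35 = 0.0076414
  k=1: C(35,1)·0.13^1·0.87^34 = 0.0399637
  k=2: C(35,2)·0.13^2·0.87^33 = 0.1015171
  k=3: C(35,3)·0.13^3·0.87^32 = 0.1668614
  k=4: C(35,4)·0.13^4·0.87^31 = 0.1994665
1 − 0.5154500 = 0.4845500

0.48455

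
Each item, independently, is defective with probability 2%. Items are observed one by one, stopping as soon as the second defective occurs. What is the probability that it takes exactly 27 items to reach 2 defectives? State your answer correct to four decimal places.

0.0063

Y = trial on which the second success occurs; negative binomial, r=2, p=0.02.
P(Y=27) = C(26,1) · p^2 · (1−p)^25
= 26 · 0.0004 · 0.60346 = 0.006276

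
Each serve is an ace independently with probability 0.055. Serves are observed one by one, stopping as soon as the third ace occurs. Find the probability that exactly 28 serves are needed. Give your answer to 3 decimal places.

0.014

Y = trial on which the third success occurs; negative binomial, r=3, p=0.055.
P(Y=28) = C(27,2) · p^3 · (1−p)^25
= 351 · 0.00016637 · 0.24311 = 0.01420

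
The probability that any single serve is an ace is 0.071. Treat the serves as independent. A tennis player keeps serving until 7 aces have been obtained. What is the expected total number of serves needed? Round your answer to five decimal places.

98.59155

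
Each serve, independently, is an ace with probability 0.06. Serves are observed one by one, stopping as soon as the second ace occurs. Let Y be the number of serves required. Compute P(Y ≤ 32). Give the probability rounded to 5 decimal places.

0.57992

Finishing within 32 serves ⇔ at least 2 successes in the first 32. With X ~ Binomial(32, 0.06), P(Y ≤ 32) = 1 − P(X ≤ 1).
  k=0: C(32,0)·0.06^0·0.94^32 = 0.1380675
  k=1: C(32,1)·0.06^1·0.94^31 = 0.2820101
1 − 0.4200776 = 0.5799224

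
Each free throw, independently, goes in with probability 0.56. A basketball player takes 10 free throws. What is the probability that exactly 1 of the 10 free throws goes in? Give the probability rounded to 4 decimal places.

0.0035

X ~ Binomial(n=10, p=0.56).
P(X=1) = C(10,1) · p^1 · (1−p)^9
= 10 · 0.56 · 0.00061812 = 0.003461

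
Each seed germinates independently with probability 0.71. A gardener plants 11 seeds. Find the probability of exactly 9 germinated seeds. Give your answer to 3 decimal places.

0.212

X ~ Binomial(n=11, p=0.71).
P(X=9) = C(11,9) · p^9 · (1−p)^2
= 55 · 0.045849 · 0.0841 = 0.21207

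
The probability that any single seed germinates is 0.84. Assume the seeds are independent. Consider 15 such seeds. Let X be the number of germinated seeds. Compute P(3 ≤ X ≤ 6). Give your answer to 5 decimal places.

X ~ Binomial(15, 0.84); P(3 ≤ X ≤ 6) = Σ C(15,k) p^k (1−p)^(15−k) over k:
  k=3: C(15,3)·0.84^3·0.16^12 = 0.0000001
  k=4: C(15,4)·0.84^4·0.16^11 = 0.0000012
  k=5: C(15,5)·0.84^5·0.16^10 = 0.0000138
  k=6: C(15,6)·0.84^6·0.16^9 = 0.0001208
Total = 0.0001359

0.00014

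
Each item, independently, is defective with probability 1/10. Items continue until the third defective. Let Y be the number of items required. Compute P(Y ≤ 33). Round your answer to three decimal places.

0.654

Finishing within 33 items ⇔ at least 3 successes in the first 33. With X ~ Binomial(33, 0.10), P(Y ≤ 33) = 1 − P(X ≤ 2).
  k=0: C(33,0)·0.10^0·0.90^33 = 0.03090
  k=1: C(33,1)·0.10^1·0.90^32 = 0.11331
  k=2: C(33,2)·0.10^2·0.90^31 = 0.20144
1 − 0.34566 = 0.65434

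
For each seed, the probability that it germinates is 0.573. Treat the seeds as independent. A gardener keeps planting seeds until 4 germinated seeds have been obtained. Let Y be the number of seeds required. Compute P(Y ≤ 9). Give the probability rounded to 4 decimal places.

0.8674

Finishing within 9 seeds ⇔ at least 4 successes in the first 9. With X ~ Binomial(9, 0.573), P(Y ≤ 9) = 1 − P(X ≤ 3).
  k=0: C(9,0)·0.573^0·0.427^9 = 0.000472
  k=1: C(9,1)·0.573^1·0.427^8 = 0.005699
  k=2: C(9,2)·0.573^2·0.427^7 = 0.030592
  k=3: C(9,3)·0.573^3·0.427^6 = 0.095788
1 − 0.132551 = 0.867449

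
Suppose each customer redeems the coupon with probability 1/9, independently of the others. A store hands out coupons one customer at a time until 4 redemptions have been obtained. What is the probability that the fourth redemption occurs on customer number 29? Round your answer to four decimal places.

0.0263

Y = trial on which the fourth success occurs; negative binomial, r=4, p=0.111111.
P(Y=29) = C(28,3) · p^4 · (1−p)^25
= 3276 · 0.00015242 · 0.052624 = 0.026276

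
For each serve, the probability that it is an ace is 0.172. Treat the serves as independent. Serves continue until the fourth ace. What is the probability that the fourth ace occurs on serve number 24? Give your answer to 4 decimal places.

Y = trial on which the fourth success occurs; negative binomial, r=4, p=0.172.
P(Y=24) = C(23,3) · p^4 · (1−p)^20
= 1771 · 0.00087521 · 0.022941 = 0.035558

0.0356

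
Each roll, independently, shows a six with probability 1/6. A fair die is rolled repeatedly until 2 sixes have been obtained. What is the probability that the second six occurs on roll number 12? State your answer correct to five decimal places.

Y = trial on which the second success occurs; negative binomial, r=2, p=0.166667.
P(Y=12) = C(11,1) · p^2 · (1−p)^10
= 11 · 0.027778 · 0.16151 = 0.0493489

0.04935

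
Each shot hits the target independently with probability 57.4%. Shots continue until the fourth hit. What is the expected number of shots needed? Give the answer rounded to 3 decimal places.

6.969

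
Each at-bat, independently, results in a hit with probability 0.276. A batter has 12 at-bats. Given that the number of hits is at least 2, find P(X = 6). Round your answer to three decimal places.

0.067

X ~ Binomial(12, 0.276). Want P(X=6 | X≥2) = P(X=6) / P(X≥2).
P(X=6) = C(12,6)·0.276^6·0.724^6 = 0.05882
P(X≥2) = 1 − 0.02074 − 0.09489 = 0.88437
Ratio = 0.05882 / 0.88437 = 0.06652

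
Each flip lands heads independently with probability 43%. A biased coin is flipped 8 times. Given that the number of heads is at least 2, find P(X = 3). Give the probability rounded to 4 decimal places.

X ~ Binomial(8, 0.43). Want P(X=3 | X≥2) = P(X=3) / P(X≥2).
P(X=3) = C(8,3)·0.43^3·0.57^5 = 0.267897
P(X≥2) = 1 − 0.011143 − 0.067248 = 0.921609
Ratio = 0.267897 / 0.921609 = 0.290684

0.2907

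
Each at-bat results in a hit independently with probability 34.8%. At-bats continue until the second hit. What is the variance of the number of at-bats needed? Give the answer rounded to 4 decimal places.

Y = total at-bats until the second success; negative binomial with r=2, p=0.348.
Var(Y) = r(1−p)/p² = 2·0.652 / 0.348² = 10.767605

10.7676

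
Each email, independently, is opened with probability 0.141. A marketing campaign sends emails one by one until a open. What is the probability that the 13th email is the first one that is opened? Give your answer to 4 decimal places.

0.0228

Geometric (trials to first success), p = 0.141.
P(Y = 13) = (1−p)^12 · p = 0.16141 · 0.141 = 0.022758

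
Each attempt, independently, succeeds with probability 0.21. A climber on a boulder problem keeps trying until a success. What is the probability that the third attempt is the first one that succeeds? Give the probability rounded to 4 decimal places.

0.1311

Geometric (trials to first success), p = 0.21.
P(Y = 3) = (1−p)^2 · p = 0.6241 · 0.21 = 0.131061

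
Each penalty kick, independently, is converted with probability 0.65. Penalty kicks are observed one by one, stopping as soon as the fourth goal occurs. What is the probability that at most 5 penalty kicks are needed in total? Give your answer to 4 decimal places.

0.4284

Finishing within 5 penalty kicks ⇔ at least 4 successes in the first 5. With X ~ Binomial(5, 0.65), P(Y ≤ 5) = 1 − P(X ≤ 3).
  k=0: C(5,0)·0.65^0·0.35^5 = 0.005252
  k=1: C(5,1)·0.65^1·0.35^4 = 0.048770
  k=2: C(5,2)·0.65^2·0.35^3 = 0.181147
  k=3: C(5,3)·0.65^3·0.35^2 = 0.336416
1 − 0.571585 = 0.428415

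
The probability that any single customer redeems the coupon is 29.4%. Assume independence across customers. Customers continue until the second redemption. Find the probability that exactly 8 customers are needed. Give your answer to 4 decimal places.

0.0749

Y = trial on which the second success occurs; negative binomial, r=2, p=0.294.
P(Y=8) = C(7,1) · p^2 · (1−p)^6
= 7 · 0.086436 · 0.12383 = 0.074924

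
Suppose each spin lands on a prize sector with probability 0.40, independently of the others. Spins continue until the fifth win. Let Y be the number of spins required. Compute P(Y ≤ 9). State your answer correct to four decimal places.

Finishing within 9 spins ⇔ at least 5 successes in the first 9. With X ~ Binomial(9, 0.40), P(Y ≤ 9) = 1 − P(X ≤ 4).
  k=0: C(9,0)·0.40^0·0.60^9 = 0.010078
  k=1: C(9,1)·0.40^1·0.60^8 = 0.060466
  k=2: C(9,2)·0.40^2·0.60^7 = 0.161243
  k=3: C(9,3)·0.40^3·0.60^6 = 0.250823
  k=4: C(9,4)·0.40^4·0.60^5 = 0.250823
1 − 0.733432 = 0.266568

0.2666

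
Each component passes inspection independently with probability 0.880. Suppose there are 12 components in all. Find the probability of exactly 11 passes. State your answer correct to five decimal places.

0.35292

X ~ Binomial(n=12, p=0.88).
P(X=11) = C(12,11) · p^11 · (1−p)^1
= 12 · 0.24508 · 0.12 = 0.3529164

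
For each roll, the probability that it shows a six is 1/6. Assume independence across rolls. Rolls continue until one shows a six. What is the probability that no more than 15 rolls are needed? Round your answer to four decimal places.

0.9351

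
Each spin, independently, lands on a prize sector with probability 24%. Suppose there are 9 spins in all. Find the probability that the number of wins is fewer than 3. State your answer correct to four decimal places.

0.6287

X ~ Binomial(9, 0.24); P(X ≤ 2) = Σ C(9,k) p^k (1−p)^(9−k) over k:
  k=0: C(9,0)·0.24^0·0.76^9 = 0.084591
  k=1: C(9,1)·0.24^1·0.76^8 = 0.240416
  k=2: C(9,2)·0.24^2·0.76^7 = 0.303683
Total = 0.628689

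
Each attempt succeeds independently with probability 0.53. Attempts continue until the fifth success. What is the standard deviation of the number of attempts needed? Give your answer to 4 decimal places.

2.8924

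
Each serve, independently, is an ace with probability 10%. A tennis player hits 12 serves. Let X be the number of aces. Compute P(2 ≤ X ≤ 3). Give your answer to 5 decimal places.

X ~ Binomial(12, 0.10); P(2 ≤ X ≤ 3) = Σ C(12,k) p^k (1−p)^(12−k) over k:
  k=2: C(12,2)·0.10^2·0.90^10 = 0.2301278
  k=3: C(12,3)·0.10^3·0.90^9 = 0.0852325
Total = 0.3153603

0.31536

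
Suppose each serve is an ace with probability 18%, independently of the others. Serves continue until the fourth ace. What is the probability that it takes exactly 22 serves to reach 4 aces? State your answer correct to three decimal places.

Y = trial on which the fourth success occurs; negative binomial, r=4, p=0.18.
P(Y=22) = C(21,3) · p^4 · (1−p)^18
= 1330 · 0.0010498 · 0.028096 = 0.03923

0.039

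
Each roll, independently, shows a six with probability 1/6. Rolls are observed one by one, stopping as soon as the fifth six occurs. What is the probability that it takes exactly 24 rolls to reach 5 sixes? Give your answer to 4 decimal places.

Y = trial on which the fifth success occurs; negative binomial, r=5, p=0.166667.
P(Y=24) = C(23,4) · p^5 · (1−p)^19
= 8855 · 0.0001286 · 0.031301 = 0.035644

0.0356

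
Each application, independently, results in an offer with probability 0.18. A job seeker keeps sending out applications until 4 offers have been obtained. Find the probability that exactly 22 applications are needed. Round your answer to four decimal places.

Y = trial on which the fourth success occurs; negative binomial, r=4, p=0.18.
P(Y=22) = C(21,3) · p^4 · (1−p)^18
= 1330 · 0.0010498 · 0.028096 = 0.039228

0.0392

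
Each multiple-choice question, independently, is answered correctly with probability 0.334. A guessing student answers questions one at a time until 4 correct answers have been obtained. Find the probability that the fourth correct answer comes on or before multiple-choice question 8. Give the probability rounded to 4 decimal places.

0.2600

Finishing within 8 multiple-choice questions ⇔ at least 4 successes in the first 8. With X ~ Binomial(8, 0.334), P(Y ≤ 8) = 1 − P(X ≤ 3).
  k=0: C(8,0)·0.334^0·0.666^8 = 0.038707
  k=1: C(8,1)·0.334^1·0.666^7 = 0.155294
  k=2: C(8,2)·0.334^2·0.666^6 = 0.272581
  k=3: C(8,3)·0.334^3·0.666^5 = 0.273400
1 − 0.739983 = 0.260017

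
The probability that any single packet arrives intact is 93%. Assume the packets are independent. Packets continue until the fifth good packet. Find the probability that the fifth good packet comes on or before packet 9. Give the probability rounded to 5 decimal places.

0.99983

Finishing within 9 packets ⇔ at least 5 successes in the first 9. With X ~ Binomial(9, 0.93), P(Y ≤ 9) = 1 − P(X ≤ 4).
  k=0: C(9,0)·0.93^0·0.07^9 = 0.0000000
  k=1: C(9,1)·0.93^1·0.07^8 = 0.0000000
  k=2: C(9,2)·0.93^2·0.07^7 = 0.0000003
  k=3: C(9,3)·0.93^3·0.07^6 = 0.0000079
  k=4: C(9,4)·0.93^4·0.07^5 = 0.0001584
1 − 0.0001666 = 0.9998334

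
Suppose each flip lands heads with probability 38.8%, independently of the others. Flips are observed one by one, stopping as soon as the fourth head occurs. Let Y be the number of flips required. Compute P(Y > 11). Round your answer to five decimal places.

0.32536

Needing more than 11 flips ⇔ fewer than 4 successes in the first 11. With X ~ Binomial(11, 0.388), P(Y > 11) = P(X ≤ 3).
  k=0: C(11,0)·0.388^0·0.612^11 = 0.0045109
  k=1: C(11,1)·0.388^1·0.612^10 = 0.0314585
  k=2: C(11,2)·0.388^2·0.612^9 = 0.0997215
  k=3: C(11,3)·0.388^3·0.612^8 = 0.1896664
P(X ≤ 3) = 0.3253574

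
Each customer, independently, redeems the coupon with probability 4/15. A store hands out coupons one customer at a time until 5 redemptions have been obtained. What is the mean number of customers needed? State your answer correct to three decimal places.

18.750

Y = total customers until the fifth success; negative binomial with r=5, p=0.266667.
E[Y] = r / p = 5 / 0.266667 = 18.75000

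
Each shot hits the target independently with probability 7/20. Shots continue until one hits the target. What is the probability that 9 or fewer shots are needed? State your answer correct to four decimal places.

Y = number of shots to the first success; geometric, p = 0.35.
P(Y ≤ 9) = 1 − (1−p)^9 = 1 − 0.020712 = 0.979288

0.9793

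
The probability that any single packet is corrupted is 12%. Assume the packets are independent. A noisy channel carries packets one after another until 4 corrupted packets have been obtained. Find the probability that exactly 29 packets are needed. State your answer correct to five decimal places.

0.02781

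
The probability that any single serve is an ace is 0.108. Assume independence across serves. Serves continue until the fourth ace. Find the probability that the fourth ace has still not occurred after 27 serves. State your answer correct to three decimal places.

Needing more than 27 serves ⇔ fewer than 4 successes in the first 27. With X ~ Binomial(27, 0.108), P(Y > 27) = P(X ≤ 3).
  k=0: C(27,0)·0.108^0·0.892^27 = 0.04569
  k=1: C(27,1)·0.108^1·0.892^26 = 0.14937
  k=2: C(27,2)·0.108^2·0.892^25 = 0.23511
  k=3: C(27,3)·0.108^3·0.892^24 = 0.23722
P(X ≤ 3) = 0.66740

0.667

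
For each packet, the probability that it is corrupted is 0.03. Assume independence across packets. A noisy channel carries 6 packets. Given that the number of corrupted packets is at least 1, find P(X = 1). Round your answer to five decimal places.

0.92543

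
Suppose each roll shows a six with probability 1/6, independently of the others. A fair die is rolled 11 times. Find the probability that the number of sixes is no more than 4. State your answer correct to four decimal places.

0.9755

X ~ Binomial(11, 0.166667); P(X ≤ 4) = Σ C(11,k) p^k (1−p)^(11−k) over k:
  k=0: C(11,0)·0.166667^0·0.833333^11 = 0.134588
  k=1: C(11,1)·0.166667^1·0.833333^10 = 0.296094
  k=2: C(11,2)·0.166667^2·0.833333^9 = 0.296094
  k=3: C(11,3)·0.166667^3·0.833333^8 = 0.177656
  k=4: C(11,4)·0.166667^4·0.833333^7 = 0.071062
Total = 0.975494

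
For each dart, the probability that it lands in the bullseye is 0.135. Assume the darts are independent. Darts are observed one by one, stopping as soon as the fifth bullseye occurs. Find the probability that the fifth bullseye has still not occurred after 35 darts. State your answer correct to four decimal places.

0.4803

Needing more than 35 darts ⇔ fewer than 5 successes in the first 35. With X ~ Binomial(35, 0.135), P(Y > 35) = P(X ≤ 4).
  k=0: C(35,0)·0.135^0·0.865^35 = 0.006245
  k=1: C(35,1)·0.135^1·0.865^34 = 0.034115
  k=2: C(35,2)·0.135^2·0.865^33 = 0.090514
  k=3: C(35,3)·0.135^3·0.865^32 = 0.155391
  k=4: C(35,4)·0.135^4·0.865^31 = 0.194014
P(X ≤ 4) = 0.480280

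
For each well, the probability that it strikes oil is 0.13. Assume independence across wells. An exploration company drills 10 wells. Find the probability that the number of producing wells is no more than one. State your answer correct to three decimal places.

0.620

X ~ Binomial(10, 0.13); P(X ≤ 1) = Σ C(10,k) p^k (1−p)^(10−k) over k:
  k=0: C(10,0)·0.13^0·0.87^10 = 0.24842
  k=1: C(10,1)·0.13^1·0.87^9 = 0.37121
Total = 0.61963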